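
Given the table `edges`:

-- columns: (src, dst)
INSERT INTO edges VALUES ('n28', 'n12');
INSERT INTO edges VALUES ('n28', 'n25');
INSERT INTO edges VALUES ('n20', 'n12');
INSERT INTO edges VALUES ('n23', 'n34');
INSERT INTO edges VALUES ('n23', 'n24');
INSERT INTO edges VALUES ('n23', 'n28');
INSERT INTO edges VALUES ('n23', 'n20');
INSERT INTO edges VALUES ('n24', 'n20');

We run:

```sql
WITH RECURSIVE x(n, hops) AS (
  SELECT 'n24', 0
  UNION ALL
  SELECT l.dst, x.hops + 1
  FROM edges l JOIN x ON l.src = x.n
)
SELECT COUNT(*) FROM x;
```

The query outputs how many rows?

Base: (n24, hops=0).
Iteration 1: edges from {n24} -> (n20, hops=1).
Iteration 2: edges from {n20} -> (n12, hops=2).
Iteration 3: no outgoing edges from {n12}; recursion stops.
Total rows emitted: 3.

3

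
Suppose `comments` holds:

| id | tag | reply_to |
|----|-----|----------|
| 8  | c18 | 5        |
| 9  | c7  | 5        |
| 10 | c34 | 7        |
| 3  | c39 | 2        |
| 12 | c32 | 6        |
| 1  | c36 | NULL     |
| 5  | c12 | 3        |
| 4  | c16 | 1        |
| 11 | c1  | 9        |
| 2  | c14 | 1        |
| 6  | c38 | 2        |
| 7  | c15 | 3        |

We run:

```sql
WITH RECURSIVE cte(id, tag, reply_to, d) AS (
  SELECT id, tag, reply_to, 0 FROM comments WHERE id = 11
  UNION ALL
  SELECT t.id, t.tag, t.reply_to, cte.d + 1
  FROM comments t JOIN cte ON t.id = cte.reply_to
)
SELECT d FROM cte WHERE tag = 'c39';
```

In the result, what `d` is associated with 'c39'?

3

Base: id=11 (c1), reply_to=9, d 0.
Iteration 1: join on id=9 -> c7 (id 9, reply_to=5, d 1).
Iteration 2: join on id=5 -> c12 (id 5, reply_to=3, d 2).
Iteration 3: join on id=3 -> c39 (id 3, reply_to=2, d 3).
Iteration 4: join on id=2 -> c14 (id 2, reply_to=1, d 4).
Iteration 5: join on id=1 -> c36 (id 1, reply_to=NULL, d 5).
Iteration 6: reply_to is NULL; no match; recursion stops.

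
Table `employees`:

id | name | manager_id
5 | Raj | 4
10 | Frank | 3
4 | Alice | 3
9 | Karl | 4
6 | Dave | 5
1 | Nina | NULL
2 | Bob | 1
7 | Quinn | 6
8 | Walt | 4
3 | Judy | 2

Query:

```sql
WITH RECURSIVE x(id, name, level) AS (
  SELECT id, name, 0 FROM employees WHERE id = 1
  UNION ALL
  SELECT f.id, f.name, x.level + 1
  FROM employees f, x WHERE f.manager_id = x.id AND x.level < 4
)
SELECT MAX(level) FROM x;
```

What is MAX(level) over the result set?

4

Base: id=1 (Nina) at level 0.
Iteration 1: rows with manager_id in {1} -> Bob (id 2, level 1).
Iteration 2: rows with manager_id in {2} -> Judy (id 3, level 2).
Iteration 3: rows with manager_id in {3} -> Alice (id 4, level 3), Frank (id 10, level 3).
Iteration 4: rows with manager_id in {4,10} -> Raj (id 5, level 4), Walt (id 8, level 4), Karl (id 9, level 4).
Iteration 5: level < 4 fails for all current rows; recursion stops.
level values: 0, 1, 2, 3, 3, 4, 4, 4; the maximum is 4.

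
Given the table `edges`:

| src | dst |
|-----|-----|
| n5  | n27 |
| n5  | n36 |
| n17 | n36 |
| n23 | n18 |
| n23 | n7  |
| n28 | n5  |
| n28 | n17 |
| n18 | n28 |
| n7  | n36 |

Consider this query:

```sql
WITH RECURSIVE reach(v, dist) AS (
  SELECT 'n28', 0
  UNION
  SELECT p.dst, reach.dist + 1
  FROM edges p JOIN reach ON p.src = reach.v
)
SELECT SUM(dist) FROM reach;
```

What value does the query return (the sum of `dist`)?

Base: (n28, dist=0).
Iteration 1: edges from {n28} -> (n17, dist=1), (n5, dist=1).
Iteration 2: edges from {n17,n5} -> (n27, dist=2), (n36, dist=2). [UNION drops 1 duplicate row(s)]
Iteration 3: no outgoing edges from {n27,n36}; recursion stops.
SUM(dist) = 0 + 1 + 1 + 2 + 2 = 6.

6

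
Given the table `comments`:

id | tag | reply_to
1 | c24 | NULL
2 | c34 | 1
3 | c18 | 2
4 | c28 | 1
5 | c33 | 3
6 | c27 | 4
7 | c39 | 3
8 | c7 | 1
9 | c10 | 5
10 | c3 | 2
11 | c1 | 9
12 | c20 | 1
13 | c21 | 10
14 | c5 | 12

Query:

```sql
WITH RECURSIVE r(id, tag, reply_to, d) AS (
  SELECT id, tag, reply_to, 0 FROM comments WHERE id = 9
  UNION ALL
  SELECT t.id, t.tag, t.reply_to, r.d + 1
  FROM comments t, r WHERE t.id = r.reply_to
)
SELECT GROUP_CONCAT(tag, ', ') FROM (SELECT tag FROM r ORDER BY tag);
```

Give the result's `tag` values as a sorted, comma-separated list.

c10, c18, c24, c33, c34

Base: id=9 (c10), reply_to=5, d 0.
Iteration 1: join on id=5 -> c33 (id 5, reply_to=3, d 1).
Iteration 2: join on id=3 -> c18 (id 3, reply_to=2, d 2).
Iteration 3: join on id=2 -> c34 (id 2, reply_to=1, d 3).
Iteration 4: join on id=1 -> c24 (id 1, reply_to=NULL, d 4).
Iteration 5: reply_to is NULL; no match; recursion stops.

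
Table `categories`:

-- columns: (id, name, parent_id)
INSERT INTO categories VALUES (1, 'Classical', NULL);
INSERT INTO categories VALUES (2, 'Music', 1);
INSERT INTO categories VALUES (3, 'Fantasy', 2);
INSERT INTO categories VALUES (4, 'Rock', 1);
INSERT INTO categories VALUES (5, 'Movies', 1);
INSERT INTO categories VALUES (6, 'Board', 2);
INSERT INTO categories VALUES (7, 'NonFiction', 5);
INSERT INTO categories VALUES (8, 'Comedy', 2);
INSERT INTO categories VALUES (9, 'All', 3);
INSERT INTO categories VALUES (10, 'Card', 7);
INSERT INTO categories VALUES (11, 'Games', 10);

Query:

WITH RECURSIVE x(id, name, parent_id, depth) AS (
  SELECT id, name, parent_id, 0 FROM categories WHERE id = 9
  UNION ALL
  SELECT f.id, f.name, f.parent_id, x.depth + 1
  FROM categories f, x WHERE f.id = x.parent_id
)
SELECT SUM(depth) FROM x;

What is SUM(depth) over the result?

6

Base: id=9 (All), parent_id=3, depth 0.
Iteration 1: join on id=3 -> Fantasy (id 3, parent_id=2, depth 1).
Iteration 2: join on id=2 -> Music (id 2, parent_id=1, depth 2).
Iteration 3: join on id=1 -> Classical (id 1, parent_id=NULL, depth 3).
Iteration 4: parent_id is NULL; no match; recursion stops.
SUM(depth) = 0 + 1 + 2 + 3 = 6.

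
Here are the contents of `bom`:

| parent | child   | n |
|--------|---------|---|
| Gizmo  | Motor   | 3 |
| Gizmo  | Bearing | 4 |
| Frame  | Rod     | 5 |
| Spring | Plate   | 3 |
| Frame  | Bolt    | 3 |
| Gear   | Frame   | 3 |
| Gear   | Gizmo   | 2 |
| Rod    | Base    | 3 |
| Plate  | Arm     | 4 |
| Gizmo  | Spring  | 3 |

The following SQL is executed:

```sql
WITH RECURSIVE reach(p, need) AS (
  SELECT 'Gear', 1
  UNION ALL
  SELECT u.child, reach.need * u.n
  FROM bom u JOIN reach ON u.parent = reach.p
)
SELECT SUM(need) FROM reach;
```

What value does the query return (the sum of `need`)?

185

Base: (Gear, need=1).
Iteration 1: components of {Gear} -> Frame = 1*3 = 3, Gizmo = 1*2 = 2.
Iteration 2: components of {Frame,Gizmo} -> Bearing = 2*4 = 8, Bolt = 3*3 = 9, Motor = 2*3 = 6, Rod = 3*5 = 15, Spring = 2*3 = 6.
Iteration 3: components of {Bearing,Bolt,Motor,Rod,Spring} -> Base = 15*3 = 45, Plate = 6*3 = 18.
Iteration 4: components of {Base,Plate} -> Arm = 18*4 = 72.
Iteration 5: no further components; recursion stops.
SUM(need) = 1 + 2 + 3 + 8 + 6 + 6 + 9 + 15 + 18 + 45 + 72 = 185.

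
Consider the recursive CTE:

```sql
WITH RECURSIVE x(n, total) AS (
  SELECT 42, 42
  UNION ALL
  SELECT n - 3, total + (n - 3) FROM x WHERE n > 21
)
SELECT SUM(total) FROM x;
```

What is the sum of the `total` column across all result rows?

1260

Base: n=42, total=42.
Iteration 1: 42 > 21 holds -> n = 42 - 3 = 39, total = 42 + 39 = 81.
Iteration 2: 39 > 21 holds -> n = 39 - 3 = 36, total = 81 + 36 = 117.
Iteration 3: 36 > 21 holds -> n = 36 - 3 = 33, total = 117 + 33 = 150.
Iteration 4: 33 > 21 holds -> n = 33 - 3 = 30, total = 150 + 30 = 180.
Iteration 5: 30 > 21 holds -> n = 30 - 3 = 27, total = 180 + 27 = 207.
Iteration 6: 27 > 21 holds -> n = 27 - 3 = 24, total = 207 + 24 = 231.
Iteration 7: 24 > 21 holds -> n = 24 - 3 = 21, total = 231 + 21 = 252.
Iteration 8: 21 > 21 fails; recursion stops.
SUM(total) = 42 + 81 + 117 + 150 + 180 + 207 + 231 + 252 = 1260.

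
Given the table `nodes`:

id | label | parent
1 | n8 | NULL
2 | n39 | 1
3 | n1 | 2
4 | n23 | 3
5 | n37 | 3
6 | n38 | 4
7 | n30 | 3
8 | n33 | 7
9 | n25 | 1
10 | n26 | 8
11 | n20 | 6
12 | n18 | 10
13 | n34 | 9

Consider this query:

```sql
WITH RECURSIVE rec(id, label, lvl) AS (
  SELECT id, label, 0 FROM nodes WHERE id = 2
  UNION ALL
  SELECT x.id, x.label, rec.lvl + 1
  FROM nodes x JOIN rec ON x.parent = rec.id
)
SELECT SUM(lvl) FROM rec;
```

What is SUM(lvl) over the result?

Base: id=2 (n39) at lvl 0.
Iteration 1: rows with parent in {2} -> n1 (id 3, lvl 1).
Iteration 2: rows with parent in {3} -> n23 (id 4, lvl 2), n37 (id 5, lvl 2), n30 (id 7, lvl 2).
Iteration 3: rows with parent in {4,5,7} -> n38 (id 6, lvl 3), n33 (id 8, lvl 3).
Iteration 4: rows with parent in {6,8} -> n26 (id 10, lvl 4), n20 (id 11, lvl 4).
Iteration 5: rows with parent in {10,11} -> n18 (id 12, lvl 5).
Iteration 6: no rows with parent in {12}; recursion stops.
SUM(lvl) = 0 + 1 + 2 + 2 + 2 + 3 + 3 + 4 + 4 + 5 = 26.

26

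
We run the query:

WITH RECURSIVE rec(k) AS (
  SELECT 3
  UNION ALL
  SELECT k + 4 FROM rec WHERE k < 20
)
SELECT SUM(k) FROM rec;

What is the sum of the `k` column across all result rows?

Base: k=3.
Iteration 1: 3 < 20 holds -> k = 3 + 4 = 7.
Iteration 2: 7 < 20 holds -> k = 7 + 4 = 11.
Iteration 3: 11 < 20 holds -> k = 11 + 4 = 15.
Iteration 4: 15 < 20 holds -> k = 15 + 4 = 19.
Iteration 5: 19 < 20 holds -> k = 19 + 4 = 23.
Iteration 6: 23 < 20 fails; recursion stops.
SUM(k) = 3 + 7 + 11 + 15 + 19 + 23 = 78.

78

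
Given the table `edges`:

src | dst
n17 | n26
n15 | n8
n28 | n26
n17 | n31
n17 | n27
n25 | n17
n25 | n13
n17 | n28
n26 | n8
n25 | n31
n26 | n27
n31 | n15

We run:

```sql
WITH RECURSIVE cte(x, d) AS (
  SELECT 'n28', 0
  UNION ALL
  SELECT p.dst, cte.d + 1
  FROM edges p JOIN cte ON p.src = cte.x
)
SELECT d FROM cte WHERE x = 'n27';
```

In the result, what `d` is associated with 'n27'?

2

Base: (n28, d=0).
Iteration 1: edges from {n28} -> (n26, d=1).
Iteration 2: edges from {n26} -> (n27, d=2), (n8, d=2).
Iteration 3: no outgoing edges from {n27,n8}; recursion stops.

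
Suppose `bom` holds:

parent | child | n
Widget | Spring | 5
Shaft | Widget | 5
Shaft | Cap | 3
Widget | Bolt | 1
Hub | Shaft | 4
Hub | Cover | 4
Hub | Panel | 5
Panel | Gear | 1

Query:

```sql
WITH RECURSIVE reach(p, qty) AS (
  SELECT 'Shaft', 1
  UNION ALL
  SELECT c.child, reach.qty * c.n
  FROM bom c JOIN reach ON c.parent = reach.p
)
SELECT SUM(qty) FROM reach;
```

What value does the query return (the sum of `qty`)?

39

Base: (Shaft, qty=1).
Iteration 1: components of {Shaft} -> Cap = 1*3 = 3, Widget = 1*5 = 5.
Iteration 2: components of {Cap,Widget} -> Bolt = 5*1 = 5, Spring = 5*5 = 25.
Iteration 3: no further components; recursion stops.
SUM(qty) = 1 + 3 + 5 + 5 + 25 = 39.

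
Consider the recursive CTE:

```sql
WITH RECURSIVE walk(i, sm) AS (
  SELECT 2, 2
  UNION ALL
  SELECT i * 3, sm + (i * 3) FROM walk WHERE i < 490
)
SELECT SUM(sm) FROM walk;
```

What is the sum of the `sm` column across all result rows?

3272

Base: i=2, sm=2.
Iteration 1: 2 < 490 holds -> i = 2 * 3 = 6, sm = 2 + 6 = 8.
Iteration 2: 6 < 490 holds -> i = 6 * 3 = 18, sm = 8 + 18 = 26.
Iteration 3: 18 < 490 holds -> i = 18 * 3 = 54, sm = 26 + 54 = 80.
Iteration 4: 54 < 490 holds -> i = 54 * 3 = 162, sm = 80 + 162 = 242.
Iteration 5: 162 < 490 holds -> i = 162 * 3 = 486, sm = 242 + 486 = 728.
Iteration 6: 486 < 490 holds -> i = 486 * 3 = 1458, sm = 728 + 1458 = 2186.
Iteration 7: 1458 < 490 fails; recursion stops.
SUM(sm) = 2 + 8 + 26 + 80 + 242 + 728 + 2186 = 3272.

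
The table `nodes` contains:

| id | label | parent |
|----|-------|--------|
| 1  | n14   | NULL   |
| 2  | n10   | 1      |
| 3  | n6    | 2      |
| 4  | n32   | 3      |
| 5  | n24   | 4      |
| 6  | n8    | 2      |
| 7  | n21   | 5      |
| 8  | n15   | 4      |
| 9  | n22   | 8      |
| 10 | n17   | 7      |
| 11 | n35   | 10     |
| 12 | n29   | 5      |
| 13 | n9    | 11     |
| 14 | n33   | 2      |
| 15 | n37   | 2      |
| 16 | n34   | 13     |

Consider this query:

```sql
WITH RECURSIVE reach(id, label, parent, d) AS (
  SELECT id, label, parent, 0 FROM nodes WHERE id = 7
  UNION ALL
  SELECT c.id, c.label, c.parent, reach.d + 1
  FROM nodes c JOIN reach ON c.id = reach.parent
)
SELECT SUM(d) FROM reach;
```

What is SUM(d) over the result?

Base: id=7 (n21), parent=5, d 0.
Iteration 1: join on id=5 -> n24 (id 5, parent=4, d 1).
Iteration 2: join on id=4 -> n32 (id 4, parent=3, d 2).
Iteration 3: join on id=3 -> n6 (id 3, parent=2, d 3).
Iteration 4: join on id=2 -> n10 (id 2, parent=1, d 4).
Iteration 5: join on id=1 -> n14 (id 1, parent=NULL, d 5).
Iteration 6: parent is NULL; no match; recursion stops.
SUM(d) = 0 + 1 + 2 + 3 + 4 + 5 = 15.

15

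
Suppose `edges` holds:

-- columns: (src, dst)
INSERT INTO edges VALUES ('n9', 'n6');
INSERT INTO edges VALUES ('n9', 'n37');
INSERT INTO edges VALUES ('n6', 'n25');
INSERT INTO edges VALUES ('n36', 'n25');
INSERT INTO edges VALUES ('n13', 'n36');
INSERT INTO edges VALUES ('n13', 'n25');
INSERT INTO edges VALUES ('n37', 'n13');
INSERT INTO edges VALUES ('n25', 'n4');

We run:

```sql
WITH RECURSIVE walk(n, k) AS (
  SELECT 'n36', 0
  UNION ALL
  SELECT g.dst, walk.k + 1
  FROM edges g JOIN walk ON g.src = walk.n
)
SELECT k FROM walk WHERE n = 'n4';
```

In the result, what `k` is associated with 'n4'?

Base: (n36, k=0).
Iteration 1: edges from {n36} -> (n25, k=1).
Iteration 2: edges from {n25} -> (n4, k=2).
Iteration 3: no outgoing edges from {n4}; recursion stops.

2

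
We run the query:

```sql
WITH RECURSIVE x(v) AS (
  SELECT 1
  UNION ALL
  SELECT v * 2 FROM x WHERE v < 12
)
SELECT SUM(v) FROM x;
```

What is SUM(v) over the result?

Base: v=1.
Iteration 1: 1 < 12 holds -> v = 1 * 2 = 2.
Iteration 2: 2 < 12 holds -> v = 2 * 2 = 4.
Iteration 3: 4 < 12 holds -> v = 4 * 2 = 8.
Iteration 4: 8 < 12 holds -> v = 8 * 2 = 16.
Iteration 5: 16 < 12 fails; recursion stops.
SUM(v) = 1 + 2 + 4 + 8 + 16 = 31.

31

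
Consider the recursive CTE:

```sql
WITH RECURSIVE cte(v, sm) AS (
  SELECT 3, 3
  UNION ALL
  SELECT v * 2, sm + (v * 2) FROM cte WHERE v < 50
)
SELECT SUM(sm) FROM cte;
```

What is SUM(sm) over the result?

360

Base: v=3, sm=3.
Iteration 1: 3 < 50 holds -> v = 3 * 2 = 6, sm = 3 + 6 = 9.
Iteration 2: 6 < 50 holds -> v = 6 * 2 = 12, sm = 9 + 12 = 21.
Iteration 3: 12 < 50 holds -> v = 12 * 2 = 24, sm = 21 + 24 = 45.
Iteration 4: 24 < 50 holds -> v = 24 * 2 = 48, sm = 45 + 48 = 93.
Iteration 5: 48 < 50 holds -> v = 48 * 2 = 96, sm = 93 + 96 = 189.
Iteration 6: 96 < 50 fails; recursion stops.
SUM(sm) = 3 + 9 + 21 + 45 + 93 + 189 = 360.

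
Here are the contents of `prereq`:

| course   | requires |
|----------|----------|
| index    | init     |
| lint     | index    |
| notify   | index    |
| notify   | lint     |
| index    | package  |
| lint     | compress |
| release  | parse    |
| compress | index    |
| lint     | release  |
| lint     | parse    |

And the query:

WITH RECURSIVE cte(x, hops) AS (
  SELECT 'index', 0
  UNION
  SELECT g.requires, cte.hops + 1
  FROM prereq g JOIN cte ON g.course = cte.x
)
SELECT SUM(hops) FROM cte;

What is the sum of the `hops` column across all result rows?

Base: (index, hops=0).
Iteration 1: edges from {index} -> (init, hops=1), (package, hops=1).
Iteration 2: no outgoing edges from {init,package}; recursion stops.
SUM(hops) = 0 + 1 + 1 = 2.

2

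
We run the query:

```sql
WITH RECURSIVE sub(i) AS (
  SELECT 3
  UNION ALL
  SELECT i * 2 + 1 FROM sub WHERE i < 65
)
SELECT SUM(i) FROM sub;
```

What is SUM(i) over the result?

246

Base: i=3.
Iteration 1: 3 < 65 holds -> i = 3 * 2 + 1 = 7.
Iteration 2: 7 < 65 holds -> i = 7 * 2 + 1 = 15.
Iteration 3: 15 < 65 holds -> i = 15 * 2 + 1 = 31.
Iteration 4: 31 < 65 holds -> i = 31 * 2 + 1 = 63.
Iteration 5: 63 < 65 holds -> i = 63 * 2 + 1 = 127.
Iteration 6: 127 < 65 fails; recursion stops.
SUM(i) = 3 + 7 + 15 + 31 + 63 + 127 = 246.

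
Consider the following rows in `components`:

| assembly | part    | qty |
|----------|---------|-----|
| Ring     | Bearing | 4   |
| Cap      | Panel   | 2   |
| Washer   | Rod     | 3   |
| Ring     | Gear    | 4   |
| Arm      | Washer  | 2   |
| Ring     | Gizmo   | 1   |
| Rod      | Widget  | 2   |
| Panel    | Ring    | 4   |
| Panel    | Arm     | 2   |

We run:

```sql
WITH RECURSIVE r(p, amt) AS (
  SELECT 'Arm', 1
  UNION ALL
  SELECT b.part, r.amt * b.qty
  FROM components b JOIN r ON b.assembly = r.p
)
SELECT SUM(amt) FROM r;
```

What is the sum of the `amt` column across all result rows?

Base: (Arm, amt=1).
Iteration 1: components of {Arm} -> Washer = 1*2 = 2.
Iteration 2: components of {Washer} -> Rod = 2*3 = 6.
Iteration 3: components of {Rod} -> Widget = 6*2 = 12.
Iteration 4: no further components; recursion stops.
SUM(amt) = 1 + 2 + 6 + 12 = 21.

21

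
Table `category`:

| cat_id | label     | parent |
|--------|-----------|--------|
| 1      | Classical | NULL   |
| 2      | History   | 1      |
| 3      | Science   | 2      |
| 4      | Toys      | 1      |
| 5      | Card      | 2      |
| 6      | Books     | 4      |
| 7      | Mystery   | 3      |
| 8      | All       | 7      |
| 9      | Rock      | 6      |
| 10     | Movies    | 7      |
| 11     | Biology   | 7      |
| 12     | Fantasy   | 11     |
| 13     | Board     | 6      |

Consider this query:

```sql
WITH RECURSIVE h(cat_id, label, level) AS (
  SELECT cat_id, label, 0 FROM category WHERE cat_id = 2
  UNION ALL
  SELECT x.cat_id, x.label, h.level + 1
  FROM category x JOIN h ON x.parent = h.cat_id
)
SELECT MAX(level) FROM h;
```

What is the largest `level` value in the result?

4

Base: cat_id=2 (History) at level 0.
Iteration 1: rows with parent in {2} -> Science (id 3, level 1), Card (id 5, level 1).
Iteration 2: rows with parent in {3,5} -> Mystery (id 7, level 2).
Iteration 3: rows with parent in {7} -> All (id 8, level 3), Movies (id 10, level 3), Biology (id 11, level 3).
Iteration 4: rows with parent in {8,10,11} -> Fantasy (id 12, level 4).
Iteration 5: no rows with parent in {12}; recursion stops.
level values: 0, 1, 1, 2, 3, 3, 3, 4; the maximum is 4.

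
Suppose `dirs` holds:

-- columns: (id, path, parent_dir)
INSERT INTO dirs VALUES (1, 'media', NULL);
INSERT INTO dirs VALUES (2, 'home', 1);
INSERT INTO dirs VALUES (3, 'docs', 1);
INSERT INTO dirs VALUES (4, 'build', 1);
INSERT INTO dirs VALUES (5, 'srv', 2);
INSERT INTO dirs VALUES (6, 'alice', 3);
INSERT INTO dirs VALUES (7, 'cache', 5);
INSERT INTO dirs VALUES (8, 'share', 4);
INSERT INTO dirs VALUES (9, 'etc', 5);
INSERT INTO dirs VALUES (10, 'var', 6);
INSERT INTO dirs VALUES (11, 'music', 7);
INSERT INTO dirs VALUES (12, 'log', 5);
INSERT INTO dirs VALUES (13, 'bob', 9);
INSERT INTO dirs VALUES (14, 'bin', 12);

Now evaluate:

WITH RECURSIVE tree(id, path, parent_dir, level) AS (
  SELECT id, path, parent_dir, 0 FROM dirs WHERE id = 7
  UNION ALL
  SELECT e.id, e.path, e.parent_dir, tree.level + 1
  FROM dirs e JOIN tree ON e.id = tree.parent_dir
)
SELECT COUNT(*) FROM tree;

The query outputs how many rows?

Base: id=7 (cache), parent_dir=5, level 0.
Iteration 1: join on id=5 -> srv (id 5, parent_dir=2, level 1).
Iteration 2: join on id=2 -> home (id 2, parent_dir=1, level 2).
Iteration 3: join on id=1 -> media (id 1, parent_dir=NULL, level 3).
Iteration 4: parent_dir is NULL; no match; recursion stops.
Total rows emitted: 4.

4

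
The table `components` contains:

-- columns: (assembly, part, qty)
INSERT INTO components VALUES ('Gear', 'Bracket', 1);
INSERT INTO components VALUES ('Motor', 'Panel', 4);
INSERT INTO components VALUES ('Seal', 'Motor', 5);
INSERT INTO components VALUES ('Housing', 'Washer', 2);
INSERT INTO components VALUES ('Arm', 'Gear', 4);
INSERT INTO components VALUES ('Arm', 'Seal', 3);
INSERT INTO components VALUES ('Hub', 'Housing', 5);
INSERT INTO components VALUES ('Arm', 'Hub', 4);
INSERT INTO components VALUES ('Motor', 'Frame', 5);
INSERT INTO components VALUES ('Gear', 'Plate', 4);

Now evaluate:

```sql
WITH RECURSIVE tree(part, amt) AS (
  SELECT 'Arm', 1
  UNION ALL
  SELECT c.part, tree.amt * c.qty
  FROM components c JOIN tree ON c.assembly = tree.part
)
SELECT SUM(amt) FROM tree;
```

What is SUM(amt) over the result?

242

Base: (Arm, amt=1).
Iteration 1: components of {Arm} -> Gear = 1*4 = 4, Hub = 1*4 = 4, Seal = 1*3 = 3.
Iteration 2: components of {Gear,Hub,Seal} -> Bracket = 4*1 = 4, Housing = 4*5 = 20, Motor = 3*5 = 15, Plate = 4*4 = 16.
Iteration 3: components of {Bracket,Housing,Motor,Plate} -> Frame = 15*5 = 75, Panel = 15*4 = 60, Washer = 20*2 = 40.
Iteration 4: no further components; recursion stops.
SUM(amt) = 1 + 4 + 4 + 3 + 16 + 4 + 20 + 15 + 40 + 75 + 60 = 242.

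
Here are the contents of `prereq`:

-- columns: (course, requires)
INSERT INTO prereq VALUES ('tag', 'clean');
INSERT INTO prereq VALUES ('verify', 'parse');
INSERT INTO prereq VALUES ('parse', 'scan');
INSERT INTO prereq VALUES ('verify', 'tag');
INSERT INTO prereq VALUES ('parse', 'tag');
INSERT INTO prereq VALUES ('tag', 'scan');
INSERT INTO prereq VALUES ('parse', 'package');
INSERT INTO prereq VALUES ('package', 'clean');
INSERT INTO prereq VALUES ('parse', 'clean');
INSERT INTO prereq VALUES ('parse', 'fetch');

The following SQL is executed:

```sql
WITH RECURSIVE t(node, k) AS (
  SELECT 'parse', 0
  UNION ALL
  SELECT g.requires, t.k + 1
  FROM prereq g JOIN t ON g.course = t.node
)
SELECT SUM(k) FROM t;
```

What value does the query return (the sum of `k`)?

Base: (parse, k=0).
Iteration 1: edges from {parse} -> (clean, k=1), (fetch, k=1), (package, k=1), (scan, k=1), (tag, k=1).
Iteration 2: edges from {clean,fetch,package,scan,tag} -> (clean, k=2) x2, (scan, k=2). [UNION ALL keeps all 3 new rows, including repeats]
Iteration 3: no outgoing edges from {clean,scan}; recursion stops.
SUM(k) = 0 + 1 + 1 + 1 + 1 + 1 + 2 + 2 + 2 = 11.

11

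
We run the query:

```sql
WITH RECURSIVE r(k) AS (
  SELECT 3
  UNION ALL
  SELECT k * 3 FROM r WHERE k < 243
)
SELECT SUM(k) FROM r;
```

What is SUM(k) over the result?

Base: k=3.
Iteration 1: 3 < 243 holds -> k = 3 * 3 = 9.
Iteration 2: 9 < 243 holds -> k = 9 * 3 = 27.
Iteration 3: 27 < 243 holds -> k = 27 * 3 = 81.
Iteration 4: 81 < 243 holds -> k = 81 * 3 = 243.
Iteration 5: 243 < 243 fails; recursion stops.
SUM(k) = 3 + 9 + 27 + 81 + 243 = 363.

363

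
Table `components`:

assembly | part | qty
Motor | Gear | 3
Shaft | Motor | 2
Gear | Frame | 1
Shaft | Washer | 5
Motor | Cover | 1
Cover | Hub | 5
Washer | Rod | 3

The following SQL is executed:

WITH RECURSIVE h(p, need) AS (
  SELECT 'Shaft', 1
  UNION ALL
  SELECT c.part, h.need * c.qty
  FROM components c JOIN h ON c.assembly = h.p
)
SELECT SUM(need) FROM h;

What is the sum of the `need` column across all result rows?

47

Base: (Shaft, need=1).
Iteration 1: components of {Shaft} -> Motor = 1*2 = 2, Washer = 1*5 = 5.
Iteration 2: components of {Motor,Washer} -> Cover = 2*1 = 2, Gear = 2*3 = 6, Rod = 5*3 = 15.
Iteration 3: components of {Cover,Gear,Rod} -> Frame = 6*1 = 6, Hub = 2*5 = 10.
Iteration 4: no further components; recursion stops.
SUM(need) = 1 + 2 + 5 + 6 + 2 + 15 + 6 + 10 = 47.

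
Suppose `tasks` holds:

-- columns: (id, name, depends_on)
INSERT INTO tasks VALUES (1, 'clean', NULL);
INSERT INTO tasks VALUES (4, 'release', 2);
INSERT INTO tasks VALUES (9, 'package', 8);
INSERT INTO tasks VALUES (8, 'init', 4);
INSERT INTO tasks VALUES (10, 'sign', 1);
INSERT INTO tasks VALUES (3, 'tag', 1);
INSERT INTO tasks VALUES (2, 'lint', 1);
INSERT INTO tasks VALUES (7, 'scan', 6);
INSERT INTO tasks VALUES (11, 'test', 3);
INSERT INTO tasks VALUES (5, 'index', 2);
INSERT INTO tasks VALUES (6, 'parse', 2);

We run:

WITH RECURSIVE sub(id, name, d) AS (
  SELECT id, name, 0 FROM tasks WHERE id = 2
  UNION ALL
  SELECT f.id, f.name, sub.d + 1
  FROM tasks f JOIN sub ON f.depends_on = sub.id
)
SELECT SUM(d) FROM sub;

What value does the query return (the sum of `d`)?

10

Base: id=2 (lint) at d 0.
Iteration 1: rows with depends_on in {2} -> release (id 4, d 1), index (id 5, d 1), parse (id 6, d 1).
Iteration 2: rows with depends_on in {4,5,6} -> scan (id 7, d 2), init (id 8, d 2).
Iteration 3: rows with depends_on in {7,8} -> package (id 9, d 3).
Iteration 4: no rows with depends_on in {9}; recursion stops.
SUM(d) = 0 + 1 + 1 + 1 + 2 + 2 + 3 = 10.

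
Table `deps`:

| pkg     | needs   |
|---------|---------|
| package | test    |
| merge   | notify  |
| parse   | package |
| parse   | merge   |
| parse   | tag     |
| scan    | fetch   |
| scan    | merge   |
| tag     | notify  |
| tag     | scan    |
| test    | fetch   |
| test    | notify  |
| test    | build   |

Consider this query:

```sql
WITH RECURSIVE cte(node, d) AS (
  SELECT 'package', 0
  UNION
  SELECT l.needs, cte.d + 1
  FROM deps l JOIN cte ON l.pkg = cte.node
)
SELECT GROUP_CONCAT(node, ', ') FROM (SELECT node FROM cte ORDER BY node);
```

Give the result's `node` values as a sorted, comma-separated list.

Base: (package, d=0).
Iteration 1: edges from {package} -> (test, d=1).
Iteration 2: edges from {test} -> (build, d=2), (fetch, d=2), (notify, d=2).
Iteration 3: no outgoing edges from {build,fetch,notify}; recursion stops.

build, fetch, notify, package, test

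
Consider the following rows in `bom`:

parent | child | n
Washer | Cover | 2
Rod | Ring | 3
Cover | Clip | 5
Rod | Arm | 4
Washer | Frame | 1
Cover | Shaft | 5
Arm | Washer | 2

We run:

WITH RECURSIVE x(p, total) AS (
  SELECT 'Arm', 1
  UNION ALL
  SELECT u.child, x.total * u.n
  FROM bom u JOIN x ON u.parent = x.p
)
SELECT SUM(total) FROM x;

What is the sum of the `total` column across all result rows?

49

Base: (Arm, total=1).
Iteration 1: components of {Arm} -> Washer = 1*2 = 2.
Iteration 2: components of {Washer} -> Cover = 2*2 = 4, Frame = 2*1 = 2.
Iteration 3: components of {Cover,Frame} -> Clip = 4*5 = 20, Shaft = 4*5 = 20.
Iteration 4: no further components; recursion stops.
SUM(total) = 1 + 2 + 4 + 2 + 20 + 20 = 49.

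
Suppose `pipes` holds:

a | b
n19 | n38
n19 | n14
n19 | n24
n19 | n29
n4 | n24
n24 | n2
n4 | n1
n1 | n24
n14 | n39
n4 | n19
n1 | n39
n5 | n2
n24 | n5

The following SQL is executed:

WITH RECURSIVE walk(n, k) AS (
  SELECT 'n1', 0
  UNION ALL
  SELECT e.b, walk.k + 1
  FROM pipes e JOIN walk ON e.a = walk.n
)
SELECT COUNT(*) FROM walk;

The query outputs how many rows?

6

Base: (n1, k=0).
Iteration 1: edges from {n1} -> (n24, k=1), (n39, k=1).
Iteration 2: edges from {n24,n39} -> (n2, k=2), (n5, k=2).
Iteration 3: edges from {n2,n5} -> (n2, k=3).
Iteration 4: no outgoing edges from {n2}; recursion stops.
Total rows emitted: 6.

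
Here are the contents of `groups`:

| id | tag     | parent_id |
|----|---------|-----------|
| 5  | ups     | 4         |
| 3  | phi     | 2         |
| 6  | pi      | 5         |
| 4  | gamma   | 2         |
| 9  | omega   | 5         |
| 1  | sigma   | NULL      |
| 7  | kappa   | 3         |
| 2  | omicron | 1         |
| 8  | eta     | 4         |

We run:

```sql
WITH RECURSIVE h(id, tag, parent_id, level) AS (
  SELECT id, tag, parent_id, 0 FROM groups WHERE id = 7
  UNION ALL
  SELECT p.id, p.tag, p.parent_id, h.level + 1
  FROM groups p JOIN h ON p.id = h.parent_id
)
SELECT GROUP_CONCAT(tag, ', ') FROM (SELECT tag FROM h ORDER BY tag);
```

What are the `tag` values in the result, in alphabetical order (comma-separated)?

Base: id=7 (kappa), parent_id=3, level 0.
Iteration 1: join on id=3 -> phi (id 3, parent_id=2, level 1).
Iteration 2: join on id=2 -> omicron (id 2, parent_id=1, level 2).
Iteration 3: join on id=1 -> sigma (id 1, parent_id=NULL, level 3).
Iteration 4: parent_id is NULL; no match; recursion stops.

kappa, omicron, phi, sigma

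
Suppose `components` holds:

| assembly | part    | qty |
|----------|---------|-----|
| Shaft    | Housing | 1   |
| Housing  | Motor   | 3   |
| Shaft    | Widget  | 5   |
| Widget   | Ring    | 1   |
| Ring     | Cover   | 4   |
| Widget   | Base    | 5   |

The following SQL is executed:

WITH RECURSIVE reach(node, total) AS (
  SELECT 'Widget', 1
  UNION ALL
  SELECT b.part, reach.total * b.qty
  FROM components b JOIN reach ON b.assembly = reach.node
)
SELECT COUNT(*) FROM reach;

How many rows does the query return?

Base: (Widget, total=1).
Iteration 1: components of {Widget} -> Base = 1*5 = 5, Ring = 1*1 = 1.
Iteration 2: components of {Base,Ring} -> Cover = 1*4 = 4.
Iteration 3: no further components; recursion stops.
Total rows emitted: 4.

4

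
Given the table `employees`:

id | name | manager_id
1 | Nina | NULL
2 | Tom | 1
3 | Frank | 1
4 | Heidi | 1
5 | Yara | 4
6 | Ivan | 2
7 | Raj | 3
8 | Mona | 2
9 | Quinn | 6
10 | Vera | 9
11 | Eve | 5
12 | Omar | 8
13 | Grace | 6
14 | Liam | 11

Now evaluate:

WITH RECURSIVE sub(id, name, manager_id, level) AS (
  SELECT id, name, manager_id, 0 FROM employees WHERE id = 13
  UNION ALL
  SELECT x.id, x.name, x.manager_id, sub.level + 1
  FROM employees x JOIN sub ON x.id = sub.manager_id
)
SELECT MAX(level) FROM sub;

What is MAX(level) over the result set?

Base: id=13 (Grace), manager_id=6, level 0.
Iteration 1: join on id=6 -> Ivan (id 6, manager_id=2, level 1).
Iteration 2: join on id=2 -> Tom (id 2, manager_id=1, level 2).
Iteration 3: join on id=1 -> Nina (id 1, manager_id=NULL, level 3).
Iteration 4: manager_id is NULL; no match; recursion stops.
level values: 0, 1, 2, 3; the maximum is 3.

3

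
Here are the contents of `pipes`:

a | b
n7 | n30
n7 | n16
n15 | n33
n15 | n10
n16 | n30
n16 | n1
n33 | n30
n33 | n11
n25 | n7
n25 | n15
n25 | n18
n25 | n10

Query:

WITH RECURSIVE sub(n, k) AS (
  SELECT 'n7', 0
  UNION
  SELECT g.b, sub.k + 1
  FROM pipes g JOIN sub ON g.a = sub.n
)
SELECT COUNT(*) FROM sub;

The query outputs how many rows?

5

Base: (n7, k=0).
Iteration 1: edges from {n7} -> (n16, k=1), (n30, k=1).
Iteration 2: edges from {n16,n30} -> (n1, k=2), (n30, k=2).
Iteration 3: no outgoing edges from {n1,n30}; recursion stops.
Total rows emitted: 5.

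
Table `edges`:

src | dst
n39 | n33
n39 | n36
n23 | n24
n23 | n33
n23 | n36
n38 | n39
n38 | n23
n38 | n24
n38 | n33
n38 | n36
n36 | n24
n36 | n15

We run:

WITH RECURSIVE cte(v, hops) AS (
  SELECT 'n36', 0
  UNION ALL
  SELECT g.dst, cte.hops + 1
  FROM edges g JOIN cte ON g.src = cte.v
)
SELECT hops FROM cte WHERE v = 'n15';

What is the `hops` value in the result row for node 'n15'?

Base: (n36, hops=0).
Iteration 1: edges from {n36} -> (n15, hops=1), (n24, hops=1).
Iteration 2: no outgoing edges from {n15,n24}; recursion stops.

1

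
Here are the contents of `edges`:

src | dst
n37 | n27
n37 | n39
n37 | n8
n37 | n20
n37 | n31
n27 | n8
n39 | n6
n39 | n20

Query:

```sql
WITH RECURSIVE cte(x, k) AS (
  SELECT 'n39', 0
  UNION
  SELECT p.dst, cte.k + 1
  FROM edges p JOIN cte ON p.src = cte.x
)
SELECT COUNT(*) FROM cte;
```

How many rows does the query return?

Base: (n39, k=0).
Iteration 1: edges from {n39} -> (n20, k=1), (n6, k=1).
Iteration 2: no outgoing edges from {n20,n6}; recursion stops.
Total rows emitted: 3.

3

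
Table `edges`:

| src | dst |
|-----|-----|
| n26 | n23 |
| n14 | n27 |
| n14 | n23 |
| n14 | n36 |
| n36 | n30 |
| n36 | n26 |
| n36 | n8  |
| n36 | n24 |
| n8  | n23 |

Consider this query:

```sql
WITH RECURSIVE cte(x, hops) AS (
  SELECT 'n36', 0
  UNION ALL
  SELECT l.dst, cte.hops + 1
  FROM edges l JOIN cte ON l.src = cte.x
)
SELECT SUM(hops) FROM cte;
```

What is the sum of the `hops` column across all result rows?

8

Base: (n36, hops=0).
Iteration 1: edges from {n36} -> (n24, hops=1), (n26, hops=1), (n30, hops=1), (n8, hops=1).
Iteration 2: edges from {n24,n26,n30,n8} -> (n23, hops=2) x2. [UNION ALL keeps all 2 new rows, including repeats]
Iteration 3: no outgoing edges from {n23}; recursion stops.
SUM(hops) = 0 + 1 + 1 + 1 + 1 + 2 + 2 = 8.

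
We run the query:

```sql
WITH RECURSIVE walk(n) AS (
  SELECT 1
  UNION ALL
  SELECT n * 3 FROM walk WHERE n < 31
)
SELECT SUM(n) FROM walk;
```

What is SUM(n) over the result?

Base: n=1.
Iteration 1: 1 < 31 holds -> n = 1 * 3 = 3.
Iteration 2: 3 < 31 holds -> n = 3 * 3 = 9.
Iteration 3: 9 < 31 holds -> n = 9 * 3 = 27.
Iteration 4: 27 < 31 holds -> n = 27 * 3 = 81.
Iteration 5: 81 < 31 fails; recursion stops.
SUM(n) = 1 + 3 + 9 + 27 + 81 = 121.

121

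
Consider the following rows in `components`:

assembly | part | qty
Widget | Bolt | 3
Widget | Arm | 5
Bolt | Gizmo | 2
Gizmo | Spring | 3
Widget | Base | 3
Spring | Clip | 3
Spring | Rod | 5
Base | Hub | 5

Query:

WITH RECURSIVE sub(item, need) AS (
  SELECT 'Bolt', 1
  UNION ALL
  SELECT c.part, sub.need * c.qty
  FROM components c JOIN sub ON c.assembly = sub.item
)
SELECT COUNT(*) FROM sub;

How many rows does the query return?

Base: (Bolt, need=1).
Iteration 1: components of {Bolt} -> Gizmo = 1*2 = 2.
Iteration 2: components of {Gizmo} -> Spring = 2*3 = 6.
Iteration 3: components of {Spring} -> Clip = 6*3 = 18, Rod = 6*5 = 30.
Iteration 4: no further components; recursion stops.
Total rows emitted: 5.

5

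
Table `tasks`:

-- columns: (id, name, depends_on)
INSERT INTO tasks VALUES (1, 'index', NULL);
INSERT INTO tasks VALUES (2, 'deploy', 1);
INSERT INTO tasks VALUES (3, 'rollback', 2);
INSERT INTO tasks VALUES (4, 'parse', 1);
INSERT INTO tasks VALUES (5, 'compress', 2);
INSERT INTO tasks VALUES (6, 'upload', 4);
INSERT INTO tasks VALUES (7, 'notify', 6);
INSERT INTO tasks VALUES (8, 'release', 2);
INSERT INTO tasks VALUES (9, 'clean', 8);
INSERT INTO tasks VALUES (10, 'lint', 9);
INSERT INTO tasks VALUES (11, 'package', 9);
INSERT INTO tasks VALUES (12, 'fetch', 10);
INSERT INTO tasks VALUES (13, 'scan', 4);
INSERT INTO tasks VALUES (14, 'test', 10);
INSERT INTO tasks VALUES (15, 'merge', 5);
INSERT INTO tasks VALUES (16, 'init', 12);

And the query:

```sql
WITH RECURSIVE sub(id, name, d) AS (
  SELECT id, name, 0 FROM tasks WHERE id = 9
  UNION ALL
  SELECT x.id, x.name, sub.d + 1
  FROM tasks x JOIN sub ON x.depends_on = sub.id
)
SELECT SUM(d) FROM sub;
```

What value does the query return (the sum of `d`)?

Base: id=9 (clean) at d 0.
Iteration 1: rows with depends_on in {9} -> lint (id 10, d 1), package (id 11, d 1).
Iteration 2: rows with depends_on in {10,11} -> fetch (id 12, d 2), test (id 14, d 2).
Iteration 3: rows with depends_on in {12,14} -> init (id 16, d 3).
Iteration 4: no rows with depends_on in {16}; recursion stops.
SUM(d) = 0 + 1 + 1 + 2 + 2 + 3 = 9.

9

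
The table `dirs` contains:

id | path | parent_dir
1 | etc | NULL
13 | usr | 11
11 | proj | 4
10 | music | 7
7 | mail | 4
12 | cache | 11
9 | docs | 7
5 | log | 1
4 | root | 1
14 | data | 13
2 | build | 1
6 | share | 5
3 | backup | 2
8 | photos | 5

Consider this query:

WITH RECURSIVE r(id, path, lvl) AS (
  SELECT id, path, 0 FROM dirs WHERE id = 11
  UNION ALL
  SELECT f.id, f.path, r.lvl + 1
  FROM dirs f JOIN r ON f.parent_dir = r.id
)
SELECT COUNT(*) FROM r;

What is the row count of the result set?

Base: id=11 (proj) at lvl 0.
Iteration 1: rows with parent_dir in {11} -> cache (id 12, lvl 1), usr (id 13, lvl 1).
Iteration 2: rows with parent_dir in {12,13} -> data (id 14, lvl 2).
Iteration 3: no rows with parent_dir in {14}; recursion stops.
Total rows emitted: 4.

4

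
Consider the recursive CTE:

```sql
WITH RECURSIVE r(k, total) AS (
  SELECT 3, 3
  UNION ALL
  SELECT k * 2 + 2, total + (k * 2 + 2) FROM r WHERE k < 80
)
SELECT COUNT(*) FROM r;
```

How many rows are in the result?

6

Base: k=3, total=3.
Iteration 1: 3 < 80 holds -> k = 3 * 2 + 2 = 8, total = 3 + 8 = 11.
Iteration 2: 8 < 80 holds -> k = 8 * 2 + 2 = 18, total = 11 + 18 = 29.
Iteration 3: 18 < 80 holds -> k = 18 * 2 + 2 = 38, total = 29 + 38 = 67.
Iteration 4: 38 < 80 holds -> k = 38 * 2 + 2 = 78, total = 67 + 78 = 145.
Iteration 5: 78 < 80 holds -> k = 78 * 2 + 2 = 158, total = 145 + 158 = 303.
Iteration 6: 158 < 80 fails; recursion stops.
Total rows emitted: 6.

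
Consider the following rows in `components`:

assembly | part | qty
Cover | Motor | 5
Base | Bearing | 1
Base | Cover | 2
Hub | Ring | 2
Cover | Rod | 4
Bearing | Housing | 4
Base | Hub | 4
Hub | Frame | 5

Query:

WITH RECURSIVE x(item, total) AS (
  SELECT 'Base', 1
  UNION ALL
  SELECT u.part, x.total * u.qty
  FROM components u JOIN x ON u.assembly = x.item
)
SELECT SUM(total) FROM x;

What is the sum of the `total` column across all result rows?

Base: (Base, total=1).
Iteration 1: components of {Base} -> Bearing = 1*1 = 1, Cover = 1*2 = 2, Hub = 1*4 = 4.
Iteration 2: components of {Bearing,Cover,Hub} -> Frame = 4*5 = 20, Housing = 1*4 = 4, Motor = 2*5 = 10, Ring = 4*2 = 8, Rod = 2*4 = 8.
Iteration 3: no further components; recursion stops.
SUM(total) = 1 + 2 + 1 + 4 + 10 + 8 + 4 + 8 + 20 = 58.

58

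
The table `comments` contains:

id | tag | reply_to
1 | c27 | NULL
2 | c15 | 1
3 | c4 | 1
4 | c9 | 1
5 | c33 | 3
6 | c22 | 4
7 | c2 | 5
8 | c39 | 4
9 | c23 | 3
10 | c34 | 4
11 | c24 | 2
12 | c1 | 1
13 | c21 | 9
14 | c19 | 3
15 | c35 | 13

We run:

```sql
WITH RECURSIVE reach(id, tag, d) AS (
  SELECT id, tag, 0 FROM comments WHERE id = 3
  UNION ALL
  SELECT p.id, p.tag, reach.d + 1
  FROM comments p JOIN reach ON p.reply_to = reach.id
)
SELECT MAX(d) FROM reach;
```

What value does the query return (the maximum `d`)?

3

Base: id=3 (c4) at d 0.
Iteration 1: rows with reply_to in {3} -> c33 (id 5, d 1), c23 (id 9, d 1), c19 (id 14, d 1).
Iteration 2: rows with reply_to in {5,9,14} -> c2 (id 7, d 2), c21 (id 13, d 2).
Iteration 3: rows with reply_to in {7,13} -> c35 (id 15, d 3).
Iteration 4: no rows with reply_to in {15}; recursion stops.
d values: 0, 1, 1, 1, 2, 2, 3; the maximum is 3.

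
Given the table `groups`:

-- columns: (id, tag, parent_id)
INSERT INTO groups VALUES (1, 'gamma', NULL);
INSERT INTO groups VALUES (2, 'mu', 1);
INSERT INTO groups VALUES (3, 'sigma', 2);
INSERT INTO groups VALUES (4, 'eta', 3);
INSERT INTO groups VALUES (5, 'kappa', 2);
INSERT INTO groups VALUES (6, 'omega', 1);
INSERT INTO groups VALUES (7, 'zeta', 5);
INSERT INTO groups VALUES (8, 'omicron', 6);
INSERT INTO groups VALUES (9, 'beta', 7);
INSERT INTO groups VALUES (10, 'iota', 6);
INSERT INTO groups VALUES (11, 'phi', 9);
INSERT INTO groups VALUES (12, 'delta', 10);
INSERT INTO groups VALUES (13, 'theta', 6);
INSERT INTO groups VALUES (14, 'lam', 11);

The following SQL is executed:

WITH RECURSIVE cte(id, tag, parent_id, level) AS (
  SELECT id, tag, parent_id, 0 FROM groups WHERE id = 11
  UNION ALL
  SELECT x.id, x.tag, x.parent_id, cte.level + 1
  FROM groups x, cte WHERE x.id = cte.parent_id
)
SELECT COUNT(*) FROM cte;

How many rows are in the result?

Base: id=11 (phi), parent_id=9, level 0.
Iteration 1: join on id=9 -> beta (id 9, parent_id=7, level 1).
Iteration 2: join on id=7 -> zeta (id 7, parent_id=5, level 2).
Iteration 3: join on id=5 -> kappa (id 5, parent_id=2, level 3).
Iteration 4: join on id=2 -> mu (id 2, parent_id=1, level 4).
Iteration 5: join on id=1 -> gamma (id 1, parent_id=NULL, level 5).
Iteration 6: parent_id is NULL; no match; recursion stops.
Total rows emitted: 6.

6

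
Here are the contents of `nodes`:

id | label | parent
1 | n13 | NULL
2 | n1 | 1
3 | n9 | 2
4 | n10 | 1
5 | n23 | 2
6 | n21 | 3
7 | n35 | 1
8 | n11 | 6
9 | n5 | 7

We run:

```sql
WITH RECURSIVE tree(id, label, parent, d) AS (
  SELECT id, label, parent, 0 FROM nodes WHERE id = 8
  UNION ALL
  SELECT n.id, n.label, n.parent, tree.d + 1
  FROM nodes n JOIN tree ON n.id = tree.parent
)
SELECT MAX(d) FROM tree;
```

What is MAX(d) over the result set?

4

Base: id=8 (n11), parent=6, d 0.
Iteration 1: join on id=6 -> n21 (id 6, parent=3, d 1).
Iteration 2: join on id=3 -> n9 (id 3, parent=2, d 2).
Iteration 3: join on id=2 -> n1 (id 2, parent=1, d 3).
Iteration 4: join on id=1 -> n13 (id 1, parent=NULL, d 4).
Iteration 5: parent is NULL; no match; recursion stops.
d values: 0, 1, 2, 3, 4; the maximum is 4.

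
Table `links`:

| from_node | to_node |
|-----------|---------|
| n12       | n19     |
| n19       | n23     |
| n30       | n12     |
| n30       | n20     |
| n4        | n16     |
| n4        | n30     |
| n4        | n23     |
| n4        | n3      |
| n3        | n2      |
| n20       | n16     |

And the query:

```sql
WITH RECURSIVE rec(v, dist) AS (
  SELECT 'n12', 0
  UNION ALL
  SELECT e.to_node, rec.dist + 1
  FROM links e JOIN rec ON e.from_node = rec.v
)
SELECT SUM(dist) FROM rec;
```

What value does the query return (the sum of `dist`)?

Base: (n12, dist=0).
Iteration 1: edges from {n12} -> (n19, dist=1).
Iteration 2: edges from {n19} -> (n23, dist=2).
Iteration 3: no outgoing edges from {n23}; recursion stops.
SUM(dist) = 0 + 1 + 2 = 3.

3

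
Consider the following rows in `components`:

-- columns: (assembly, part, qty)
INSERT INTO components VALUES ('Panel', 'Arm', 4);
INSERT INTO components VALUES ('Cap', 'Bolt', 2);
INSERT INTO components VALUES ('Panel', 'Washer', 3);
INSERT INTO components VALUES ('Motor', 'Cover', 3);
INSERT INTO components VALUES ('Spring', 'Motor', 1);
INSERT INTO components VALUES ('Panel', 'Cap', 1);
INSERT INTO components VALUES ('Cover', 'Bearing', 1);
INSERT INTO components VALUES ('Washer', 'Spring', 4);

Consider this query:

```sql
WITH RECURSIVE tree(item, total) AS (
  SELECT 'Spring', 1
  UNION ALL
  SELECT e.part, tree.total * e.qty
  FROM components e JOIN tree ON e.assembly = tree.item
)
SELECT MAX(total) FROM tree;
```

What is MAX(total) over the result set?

Base: (Spring, total=1).
Iteration 1: components of {Spring} -> Motor = 1*1 = 1.
Iteration 2: components of {Motor} -> Cover = 1*3 = 3.
Iteration 3: components of {Cover} -> Bearing = 3*1 = 3.
Iteration 4: no further components; recursion stops.
total values: 1, 1, 3, 3; the maximum is 3.

3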